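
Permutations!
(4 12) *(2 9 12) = [0, 1, 9, 3, 2, 5, 6, 7, 8, 12, 10, 11, 4] = (2 9 12 4)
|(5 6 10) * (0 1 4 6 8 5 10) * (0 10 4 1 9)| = |(0 9)(4 6 10)(5 8)| = 6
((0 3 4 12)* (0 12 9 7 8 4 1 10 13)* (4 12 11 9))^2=(0 1 13 3 10)(7 12 9 8 11)=[1, 13, 2, 10, 4, 5, 6, 12, 11, 8, 0, 7, 9, 3]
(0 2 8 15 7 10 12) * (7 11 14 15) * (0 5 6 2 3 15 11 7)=[3, 1, 8, 15, 4, 6, 2, 10, 0, 9, 12, 14, 5, 13, 11, 7]=(0 3 15 7 10 12 5 6 2 8)(11 14)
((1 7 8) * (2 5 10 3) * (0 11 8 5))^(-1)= (0 2 3 10 5 7 1 8 11)= [2, 8, 3, 10, 4, 7, 6, 1, 11, 9, 5, 0]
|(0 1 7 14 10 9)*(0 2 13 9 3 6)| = 21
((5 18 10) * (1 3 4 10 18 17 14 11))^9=(18)(1 3 4 10 5 17 14 11)=[0, 3, 2, 4, 10, 17, 6, 7, 8, 9, 5, 1, 12, 13, 11, 15, 16, 14, 18]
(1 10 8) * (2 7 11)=[0, 10, 7, 3, 4, 5, 6, 11, 1, 9, 8, 2]=(1 10 8)(2 7 11)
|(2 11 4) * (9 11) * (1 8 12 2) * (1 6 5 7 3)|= 11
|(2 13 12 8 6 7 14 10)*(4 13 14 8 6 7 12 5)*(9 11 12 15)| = |(2 14 10)(4 13 5)(6 15 9 11 12)(7 8)| = 30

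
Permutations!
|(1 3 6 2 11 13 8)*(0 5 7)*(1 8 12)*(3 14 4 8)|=30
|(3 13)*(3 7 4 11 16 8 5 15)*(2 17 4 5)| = |(2 17 4 11 16 8)(3 13 7 5 15)| = 30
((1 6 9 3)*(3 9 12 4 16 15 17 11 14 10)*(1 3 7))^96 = (1 14 15 12 7 11 16 6 10 17 4) = [0, 14, 2, 3, 1, 5, 10, 11, 8, 9, 17, 16, 7, 13, 15, 12, 6, 4]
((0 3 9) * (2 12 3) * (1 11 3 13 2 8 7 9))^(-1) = (0 9 7 8)(1 3 11)(2 13 12) = [9, 3, 13, 11, 4, 5, 6, 8, 0, 7, 10, 1, 2, 12]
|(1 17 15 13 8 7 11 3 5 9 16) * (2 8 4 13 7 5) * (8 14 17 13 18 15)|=|(1 13 4 18 15 7 11 3 2 14 17 8 5 9 16)|=15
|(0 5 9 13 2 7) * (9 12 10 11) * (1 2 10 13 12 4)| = |(0 5 4 1 2 7)(9 12 13 10 11)| = 30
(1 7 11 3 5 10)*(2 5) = (1 7 11 3 2 5 10) = [0, 7, 5, 2, 4, 10, 6, 11, 8, 9, 1, 3]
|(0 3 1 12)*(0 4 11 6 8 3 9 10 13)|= 28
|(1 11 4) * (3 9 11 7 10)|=7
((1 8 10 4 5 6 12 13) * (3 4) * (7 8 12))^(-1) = [0, 13, 2, 10, 3, 4, 5, 6, 7, 9, 8, 11, 1, 12] = (1 13 12)(3 10 8 7 6 5 4)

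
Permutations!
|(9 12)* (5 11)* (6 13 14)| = |(5 11)(6 13 14)(9 12)| = 6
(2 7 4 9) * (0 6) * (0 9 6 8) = (0 8)(2 7 4 6 9) = [8, 1, 7, 3, 6, 5, 9, 4, 0, 2]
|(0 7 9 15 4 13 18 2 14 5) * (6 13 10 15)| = 9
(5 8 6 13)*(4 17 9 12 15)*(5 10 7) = (4 17 9 12 15)(5 8 6 13 10 7) = [0, 1, 2, 3, 17, 8, 13, 5, 6, 12, 7, 11, 15, 10, 14, 4, 16, 9]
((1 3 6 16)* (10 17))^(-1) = (1 16 6 3)(10 17) = [0, 16, 2, 1, 4, 5, 3, 7, 8, 9, 17, 11, 12, 13, 14, 15, 6, 10]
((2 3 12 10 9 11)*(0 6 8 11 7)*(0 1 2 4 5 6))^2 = (1 3 10 7 2 12 9)(4 6 11 5 8) = [0, 3, 12, 10, 6, 8, 11, 2, 4, 1, 7, 5, 9]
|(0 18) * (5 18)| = |(0 5 18)| = 3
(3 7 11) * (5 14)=(3 7 11)(5 14)=[0, 1, 2, 7, 4, 14, 6, 11, 8, 9, 10, 3, 12, 13, 5]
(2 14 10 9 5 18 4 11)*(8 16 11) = [0, 1, 14, 3, 8, 18, 6, 7, 16, 5, 9, 2, 12, 13, 10, 15, 11, 17, 4] = (2 14 10 9 5 18 4 8 16 11)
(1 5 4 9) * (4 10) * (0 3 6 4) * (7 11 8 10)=(0 3 6 4 9 1 5 7 11 8 10)=[3, 5, 2, 6, 9, 7, 4, 11, 10, 1, 0, 8]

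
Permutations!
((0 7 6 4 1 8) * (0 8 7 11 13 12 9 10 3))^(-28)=(13)=[0, 1, 2, 3, 4, 5, 6, 7, 8, 9, 10, 11, 12, 13]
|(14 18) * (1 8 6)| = |(1 8 6)(14 18)| = 6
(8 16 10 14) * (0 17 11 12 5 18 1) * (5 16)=[17, 0, 2, 3, 4, 18, 6, 7, 5, 9, 14, 12, 16, 13, 8, 15, 10, 11, 1]=(0 17 11 12 16 10 14 8 5 18 1)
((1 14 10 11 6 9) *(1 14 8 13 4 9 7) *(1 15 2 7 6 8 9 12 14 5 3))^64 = (2 7 15)(4 12 14 10 11 8 13) = [0, 1, 7, 3, 12, 5, 6, 15, 13, 9, 11, 8, 14, 4, 10, 2]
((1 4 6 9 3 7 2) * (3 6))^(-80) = (9) = [0, 1, 2, 3, 4, 5, 6, 7, 8, 9]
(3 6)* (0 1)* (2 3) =(0 1)(2 3 6) =[1, 0, 3, 6, 4, 5, 2]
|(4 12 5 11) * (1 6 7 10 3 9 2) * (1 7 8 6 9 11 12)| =|(1 9 2 7 10 3 11 4)(5 12)(6 8)| =8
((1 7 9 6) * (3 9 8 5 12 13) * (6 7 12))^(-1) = (1 6 5 8 7 9 3 13 12) = [0, 6, 2, 13, 4, 8, 5, 9, 7, 3, 10, 11, 1, 12]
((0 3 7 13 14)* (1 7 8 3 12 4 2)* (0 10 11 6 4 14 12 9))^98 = (1 4 11 14 13)(2 6 10 12 7) = [0, 4, 6, 3, 11, 5, 10, 2, 8, 9, 12, 14, 7, 1, 13]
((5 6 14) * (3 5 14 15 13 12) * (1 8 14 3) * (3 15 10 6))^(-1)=[0, 12, 2, 5, 4, 3, 10, 7, 1, 9, 6, 11, 13, 15, 8, 14]=(1 12 13 15 14 8)(3 5)(6 10)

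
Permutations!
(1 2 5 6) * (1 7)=(1 2 5 6 7)=[0, 2, 5, 3, 4, 6, 7, 1]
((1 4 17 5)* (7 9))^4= (17)= [0, 1, 2, 3, 4, 5, 6, 7, 8, 9, 10, 11, 12, 13, 14, 15, 16, 17]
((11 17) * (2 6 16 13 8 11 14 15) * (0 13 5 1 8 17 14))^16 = (0 13 17)(1 16 2 14 8 5 6 15 11) = [13, 16, 14, 3, 4, 6, 15, 7, 5, 9, 10, 1, 12, 17, 8, 11, 2, 0]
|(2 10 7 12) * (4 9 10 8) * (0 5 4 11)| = 10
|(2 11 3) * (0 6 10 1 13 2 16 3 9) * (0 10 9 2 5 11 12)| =10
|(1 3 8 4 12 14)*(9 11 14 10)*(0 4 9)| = 12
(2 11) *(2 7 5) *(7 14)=(2 11 14 7 5)=[0, 1, 11, 3, 4, 2, 6, 5, 8, 9, 10, 14, 12, 13, 7]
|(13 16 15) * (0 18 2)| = |(0 18 2)(13 16 15)| = 3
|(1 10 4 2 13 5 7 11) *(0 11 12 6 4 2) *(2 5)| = |(0 11 1 10 5 7 12 6 4)(2 13)| = 18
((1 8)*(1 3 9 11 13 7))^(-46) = (1 9 7 3 13 8 11) = [0, 9, 2, 13, 4, 5, 6, 3, 11, 7, 10, 1, 12, 8]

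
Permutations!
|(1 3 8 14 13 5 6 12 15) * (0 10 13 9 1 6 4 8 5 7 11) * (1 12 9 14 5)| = 60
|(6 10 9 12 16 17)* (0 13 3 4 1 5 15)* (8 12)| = |(0 13 3 4 1 5 15)(6 10 9 8 12 16 17)| = 7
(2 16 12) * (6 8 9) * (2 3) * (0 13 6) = [13, 1, 16, 2, 4, 5, 8, 7, 9, 0, 10, 11, 3, 6, 14, 15, 12] = (0 13 6 8 9)(2 16 12 3)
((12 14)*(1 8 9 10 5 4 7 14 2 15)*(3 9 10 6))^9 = (1 15 2 12 14 7 4 5 10 8) = [0, 15, 12, 3, 5, 10, 6, 4, 1, 9, 8, 11, 14, 13, 7, 2]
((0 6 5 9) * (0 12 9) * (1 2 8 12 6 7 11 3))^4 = (0 1 9 7 2 6 11 8 5 3 12) = [1, 9, 6, 12, 4, 3, 11, 2, 5, 7, 10, 8, 0]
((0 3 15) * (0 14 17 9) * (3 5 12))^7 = (0 9 17 14 15 3 12 5) = [9, 1, 2, 12, 4, 0, 6, 7, 8, 17, 10, 11, 5, 13, 15, 3, 16, 14]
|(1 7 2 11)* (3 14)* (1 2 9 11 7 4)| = |(1 4)(2 7 9 11)(3 14)| = 4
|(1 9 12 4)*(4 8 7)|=6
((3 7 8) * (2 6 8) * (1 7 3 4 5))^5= [0, 4, 1, 3, 6, 8, 7, 5, 2]= (1 4 6 7 5 8 2)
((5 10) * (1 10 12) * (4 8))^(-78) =(1 5)(10 12) =[0, 5, 2, 3, 4, 1, 6, 7, 8, 9, 12, 11, 10]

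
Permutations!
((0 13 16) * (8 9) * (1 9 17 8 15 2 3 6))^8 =[16, 15, 6, 1, 4, 5, 9, 7, 8, 2, 10, 11, 12, 0, 14, 3, 13, 17] =(17)(0 16 13)(1 15 3)(2 6 9)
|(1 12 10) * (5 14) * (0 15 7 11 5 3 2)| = |(0 15 7 11 5 14 3 2)(1 12 10)| = 24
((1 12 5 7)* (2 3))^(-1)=(1 7 5 12)(2 3)=[0, 7, 3, 2, 4, 12, 6, 5, 8, 9, 10, 11, 1]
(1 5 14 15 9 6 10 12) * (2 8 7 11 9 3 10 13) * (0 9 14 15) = (0 9 6 13 2 8 7 11 14)(1 5 15 3 10 12) = [9, 5, 8, 10, 4, 15, 13, 11, 7, 6, 12, 14, 1, 2, 0, 3]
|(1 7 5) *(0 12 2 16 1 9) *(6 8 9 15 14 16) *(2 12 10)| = |(0 10 2 6 8 9)(1 7 5 15 14 16)| = 6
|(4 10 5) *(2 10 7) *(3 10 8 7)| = |(2 8 7)(3 10 5 4)| = 12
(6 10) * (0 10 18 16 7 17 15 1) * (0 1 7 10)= (6 18 16 10)(7 17 15)= [0, 1, 2, 3, 4, 5, 18, 17, 8, 9, 6, 11, 12, 13, 14, 7, 10, 15, 16]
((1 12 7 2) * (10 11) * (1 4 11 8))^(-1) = (1 8 10 11 4 2 7 12) = [0, 8, 7, 3, 2, 5, 6, 12, 10, 9, 11, 4, 1]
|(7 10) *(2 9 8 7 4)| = 6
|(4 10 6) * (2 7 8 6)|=|(2 7 8 6 4 10)|=6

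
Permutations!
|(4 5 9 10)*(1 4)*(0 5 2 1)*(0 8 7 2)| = 9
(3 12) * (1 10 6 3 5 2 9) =(1 10 6 3 12 5 2 9) =[0, 10, 9, 12, 4, 2, 3, 7, 8, 1, 6, 11, 5]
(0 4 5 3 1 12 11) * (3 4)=[3, 12, 2, 1, 5, 4, 6, 7, 8, 9, 10, 0, 11]=(0 3 1 12 11)(4 5)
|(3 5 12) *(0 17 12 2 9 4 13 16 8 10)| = |(0 17 12 3 5 2 9 4 13 16 8 10)| = 12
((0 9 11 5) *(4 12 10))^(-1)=[5, 1, 2, 3, 10, 11, 6, 7, 8, 0, 12, 9, 4]=(0 5 11 9)(4 10 12)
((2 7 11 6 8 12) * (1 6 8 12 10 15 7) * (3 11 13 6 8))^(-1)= (1 2 12 6 13 7 15 10 8)(3 11)= [0, 2, 12, 11, 4, 5, 13, 15, 1, 9, 8, 3, 6, 7, 14, 10]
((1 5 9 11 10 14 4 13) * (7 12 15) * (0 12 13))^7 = (0 9 15 10 13 4 5 12 11 7 14 1) = [9, 0, 2, 3, 5, 12, 6, 14, 8, 15, 13, 7, 11, 4, 1, 10]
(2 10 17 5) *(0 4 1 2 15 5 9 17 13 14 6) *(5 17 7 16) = (0 4 1 2 10 13 14 6)(5 15 17 9 7 16) = [4, 2, 10, 3, 1, 15, 0, 16, 8, 7, 13, 11, 12, 14, 6, 17, 5, 9]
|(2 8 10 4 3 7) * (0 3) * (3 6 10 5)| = 20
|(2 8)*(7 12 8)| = |(2 7 12 8)| = 4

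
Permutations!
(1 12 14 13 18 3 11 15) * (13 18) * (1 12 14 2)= (1 14 18 3 11 15 12 2)= [0, 14, 1, 11, 4, 5, 6, 7, 8, 9, 10, 15, 2, 13, 18, 12, 16, 17, 3]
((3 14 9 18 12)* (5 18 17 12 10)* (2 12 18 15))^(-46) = (2 9 5 3 18)(10 12 17 15 14) = [0, 1, 9, 18, 4, 3, 6, 7, 8, 5, 12, 11, 17, 13, 10, 14, 16, 15, 2]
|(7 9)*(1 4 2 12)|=4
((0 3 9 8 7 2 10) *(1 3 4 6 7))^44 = [6, 1, 0, 3, 7, 5, 2, 10, 8, 9, 4] = (0 6 2)(4 7 10)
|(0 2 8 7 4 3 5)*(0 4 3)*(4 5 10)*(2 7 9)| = 15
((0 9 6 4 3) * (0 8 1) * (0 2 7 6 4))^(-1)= (0 6 7 2 1 8 3 4 9)= [6, 8, 1, 4, 9, 5, 7, 2, 3, 0]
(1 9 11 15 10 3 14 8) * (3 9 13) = (1 13 3 14 8)(9 11 15 10) = [0, 13, 2, 14, 4, 5, 6, 7, 1, 11, 9, 15, 12, 3, 8, 10]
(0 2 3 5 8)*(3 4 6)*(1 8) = [2, 8, 4, 5, 6, 1, 3, 7, 0] = (0 2 4 6 3 5 1 8)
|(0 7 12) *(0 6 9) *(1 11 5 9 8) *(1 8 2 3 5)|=|(0 7 12 6 2 3 5 9)(1 11)|=8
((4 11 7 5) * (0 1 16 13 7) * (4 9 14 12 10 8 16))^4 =(5 10 7 12 13 14 16 9 8) =[0, 1, 2, 3, 4, 10, 6, 12, 5, 8, 7, 11, 13, 14, 16, 15, 9]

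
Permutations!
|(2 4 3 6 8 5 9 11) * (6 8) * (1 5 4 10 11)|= |(1 5 9)(2 10 11)(3 8 4)|= 3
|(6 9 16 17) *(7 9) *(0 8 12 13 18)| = |(0 8 12 13 18)(6 7 9 16 17)| = 5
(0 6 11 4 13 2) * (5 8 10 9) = [6, 1, 0, 3, 13, 8, 11, 7, 10, 5, 9, 4, 12, 2] = (0 6 11 4 13 2)(5 8 10 9)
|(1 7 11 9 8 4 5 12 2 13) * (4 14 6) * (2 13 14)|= 12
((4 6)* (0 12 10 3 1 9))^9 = (0 3)(1 12)(4 6)(9 10) = [3, 12, 2, 0, 6, 5, 4, 7, 8, 10, 9, 11, 1]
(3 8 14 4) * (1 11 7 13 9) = (1 11 7 13 9)(3 8 14 4) = [0, 11, 2, 8, 3, 5, 6, 13, 14, 1, 10, 7, 12, 9, 4]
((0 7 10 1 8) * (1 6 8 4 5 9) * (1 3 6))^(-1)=(0 8 6 3 9 5 4 1 10 7)=[8, 10, 2, 9, 1, 4, 3, 0, 6, 5, 7]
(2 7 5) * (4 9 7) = [0, 1, 4, 3, 9, 2, 6, 5, 8, 7] = (2 4 9 7 5)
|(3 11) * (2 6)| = 2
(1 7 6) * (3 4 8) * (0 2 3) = (0 2 3 4 8)(1 7 6) = [2, 7, 3, 4, 8, 5, 1, 6, 0]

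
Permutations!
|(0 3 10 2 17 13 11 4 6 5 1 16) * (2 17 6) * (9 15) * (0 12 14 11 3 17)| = 90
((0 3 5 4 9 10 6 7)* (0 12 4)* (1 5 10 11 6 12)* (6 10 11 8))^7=(0 8 11 7 12 5 9 3 6 10 1 4)=[8, 4, 2, 6, 0, 9, 10, 12, 11, 3, 1, 7, 5]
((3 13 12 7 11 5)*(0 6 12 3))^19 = (0 6 12 7 11 5)(3 13) = [6, 1, 2, 13, 4, 0, 12, 11, 8, 9, 10, 5, 7, 3]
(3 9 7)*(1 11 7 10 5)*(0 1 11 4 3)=(0 1 4 3 9 10 5 11 7)=[1, 4, 2, 9, 3, 11, 6, 0, 8, 10, 5, 7]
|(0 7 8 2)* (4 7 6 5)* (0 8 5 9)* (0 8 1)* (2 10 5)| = 10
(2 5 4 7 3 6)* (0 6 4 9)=(0 6 2 5 9)(3 4 7)=[6, 1, 5, 4, 7, 9, 2, 3, 8, 0]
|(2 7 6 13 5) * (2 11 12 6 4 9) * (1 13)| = 12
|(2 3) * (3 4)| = 3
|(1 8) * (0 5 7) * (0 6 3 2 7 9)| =12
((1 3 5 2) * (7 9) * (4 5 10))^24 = (10) = [0, 1, 2, 3, 4, 5, 6, 7, 8, 9, 10]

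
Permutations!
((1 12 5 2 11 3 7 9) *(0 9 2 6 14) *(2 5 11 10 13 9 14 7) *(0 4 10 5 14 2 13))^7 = (0 10 4 14 7 6 5 2)(1 12 11 3 13 9) = [10, 12, 0, 13, 14, 2, 5, 6, 8, 1, 4, 3, 11, 9, 7]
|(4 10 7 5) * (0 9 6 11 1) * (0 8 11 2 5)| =|(0 9 6 2 5 4 10 7)(1 8 11)| =24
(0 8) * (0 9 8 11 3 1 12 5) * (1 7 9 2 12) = (0 11 3 7 9 8 2 12 5) = [11, 1, 12, 7, 4, 0, 6, 9, 2, 8, 10, 3, 5]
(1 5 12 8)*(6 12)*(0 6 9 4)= (0 6 12 8 1 5 9 4)= [6, 5, 2, 3, 0, 9, 12, 7, 1, 4, 10, 11, 8]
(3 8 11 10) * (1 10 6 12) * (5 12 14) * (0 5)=(0 5 12 1 10 3 8 11 6 14)=[5, 10, 2, 8, 4, 12, 14, 7, 11, 9, 3, 6, 1, 13, 0]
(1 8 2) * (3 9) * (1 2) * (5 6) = [0, 8, 2, 9, 4, 6, 5, 7, 1, 3] = (1 8)(3 9)(5 6)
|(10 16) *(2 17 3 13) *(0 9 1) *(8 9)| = |(0 8 9 1)(2 17 3 13)(10 16)| = 4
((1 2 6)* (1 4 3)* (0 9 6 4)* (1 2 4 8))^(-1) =(0 6 9)(1 8 2 3 4) =[6, 8, 3, 4, 1, 5, 9, 7, 2, 0]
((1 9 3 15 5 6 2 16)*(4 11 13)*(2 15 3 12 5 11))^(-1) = (1 16 2 4 13 11 15 6 5 12 9) = [0, 16, 4, 3, 13, 12, 5, 7, 8, 1, 10, 15, 9, 11, 14, 6, 2]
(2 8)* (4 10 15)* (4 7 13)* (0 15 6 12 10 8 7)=[15, 1, 7, 3, 8, 5, 12, 13, 2, 9, 6, 11, 10, 4, 14, 0]=(0 15)(2 7 13 4 8)(6 12 10)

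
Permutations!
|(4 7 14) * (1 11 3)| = 3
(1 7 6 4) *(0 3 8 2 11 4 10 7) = (0 3 8 2 11 4 1)(6 10 7) = [3, 0, 11, 8, 1, 5, 10, 6, 2, 9, 7, 4]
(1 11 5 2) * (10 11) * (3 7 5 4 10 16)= (1 16 3 7 5 2)(4 10 11)= [0, 16, 1, 7, 10, 2, 6, 5, 8, 9, 11, 4, 12, 13, 14, 15, 3]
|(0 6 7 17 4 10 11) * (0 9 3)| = 9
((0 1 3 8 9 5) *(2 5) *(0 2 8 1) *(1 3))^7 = (2 5)(8 9) = [0, 1, 5, 3, 4, 2, 6, 7, 9, 8]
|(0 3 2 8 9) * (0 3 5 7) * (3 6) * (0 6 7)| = |(0 5)(2 8 9 7 6 3)| = 6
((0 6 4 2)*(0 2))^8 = (0 4 6) = [4, 1, 2, 3, 6, 5, 0]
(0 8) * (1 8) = (0 1 8) = [1, 8, 2, 3, 4, 5, 6, 7, 0]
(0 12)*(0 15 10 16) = [12, 1, 2, 3, 4, 5, 6, 7, 8, 9, 16, 11, 15, 13, 14, 10, 0] = (0 12 15 10 16)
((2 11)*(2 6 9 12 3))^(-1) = [0, 1, 3, 12, 4, 5, 11, 7, 8, 6, 10, 2, 9] = (2 3 12 9 6 11)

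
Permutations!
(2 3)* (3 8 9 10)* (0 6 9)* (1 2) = [6, 2, 8, 1, 4, 5, 9, 7, 0, 10, 3] = (0 6 9 10 3 1 2 8)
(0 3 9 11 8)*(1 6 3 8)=(0 8)(1 6 3 9 11)=[8, 6, 2, 9, 4, 5, 3, 7, 0, 11, 10, 1]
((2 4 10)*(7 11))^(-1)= (2 10 4)(7 11)= [0, 1, 10, 3, 2, 5, 6, 11, 8, 9, 4, 7]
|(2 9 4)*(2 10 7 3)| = 6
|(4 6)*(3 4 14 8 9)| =|(3 4 6 14 8 9)| =6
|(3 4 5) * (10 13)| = 6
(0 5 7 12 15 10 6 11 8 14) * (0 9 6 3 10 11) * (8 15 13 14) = (0 5 7 12 13 14 9 6)(3 10)(11 15) = [5, 1, 2, 10, 4, 7, 0, 12, 8, 6, 3, 15, 13, 14, 9, 11]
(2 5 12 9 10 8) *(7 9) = (2 5 12 7 9 10 8) = [0, 1, 5, 3, 4, 12, 6, 9, 2, 10, 8, 11, 7]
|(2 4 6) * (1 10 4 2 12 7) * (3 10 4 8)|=15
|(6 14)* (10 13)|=|(6 14)(10 13)|=2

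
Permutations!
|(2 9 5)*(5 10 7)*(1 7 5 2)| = 6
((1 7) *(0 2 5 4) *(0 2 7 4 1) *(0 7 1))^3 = (7)(0 2 1 5 4) = [2, 5, 1, 3, 0, 4, 6, 7]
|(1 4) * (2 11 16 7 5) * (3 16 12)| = |(1 4)(2 11 12 3 16 7 5)| = 14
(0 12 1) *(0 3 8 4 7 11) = (0 12 1 3 8 4 7 11) = [12, 3, 2, 8, 7, 5, 6, 11, 4, 9, 10, 0, 1]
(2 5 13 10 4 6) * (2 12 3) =(2 5 13 10 4 6 12 3) =[0, 1, 5, 2, 6, 13, 12, 7, 8, 9, 4, 11, 3, 10]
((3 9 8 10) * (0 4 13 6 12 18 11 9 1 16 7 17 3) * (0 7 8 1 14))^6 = (0 11 7 13 1 3 12 8)(4 9 17 6 16 14 18 10) = [11, 3, 2, 12, 9, 5, 16, 13, 0, 17, 4, 7, 8, 1, 18, 15, 14, 6, 10]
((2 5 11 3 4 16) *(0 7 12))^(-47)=(0 7 12)(2 5 11 3 4 16)=[7, 1, 5, 4, 16, 11, 6, 12, 8, 9, 10, 3, 0, 13, 14, 15, 2]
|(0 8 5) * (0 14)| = 4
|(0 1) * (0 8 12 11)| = |(0 1 8 12 11)| = 5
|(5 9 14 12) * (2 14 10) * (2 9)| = 4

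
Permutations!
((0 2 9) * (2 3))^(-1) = (0 9 2 3) = [9, 1, 3, 0, 4, 5, 6, 7, 8, 2]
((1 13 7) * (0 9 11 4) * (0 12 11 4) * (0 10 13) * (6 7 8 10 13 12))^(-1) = [1, 7, 2, 3, 9, 5, 4, 6, 13, 0, 8, 12, 10, 11] = (0 1 7 6 4 9)(8 13 11 12 10)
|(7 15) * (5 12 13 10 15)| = |(5 12 13 10 15 7)| = 6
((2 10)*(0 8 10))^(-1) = [2, 1, 10, 3, 4, 5, 6, 7, 0, 9, 8] = (0 2 10 8)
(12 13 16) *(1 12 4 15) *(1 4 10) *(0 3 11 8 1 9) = (0 3 11 8 1 12 13 16 10 9)(4 15) = [3, 12, 2, 11, 15, 5, 6, 7, 1, 0, 9, 8, 13, 16, 14, 4, 10]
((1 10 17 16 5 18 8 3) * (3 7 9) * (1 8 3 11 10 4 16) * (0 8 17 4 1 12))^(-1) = (0 12 17 3 18 5 16 4 10 11 9 7 8) = [12, 1, 2, 18, 10, 16, 6, 8, 0, 7, 11, 9, 17, 13, 14, 15, 4, 3, 5]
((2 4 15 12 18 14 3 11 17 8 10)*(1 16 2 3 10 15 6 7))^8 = (1 2 6)(3 10 14 18 12 15 8 17 11)(4 7 16) = [0, 2, 6, 10, 7, 5, 1, 16, 17, 9, 14, 3, 15, 13, 18, 8, 4, 11, 12]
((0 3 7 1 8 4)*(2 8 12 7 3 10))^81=[10, 1, 8, 3, 0, 5, 6, 7, 4, 9, 2, 11, 12]=(12)(0 10 2 8 4)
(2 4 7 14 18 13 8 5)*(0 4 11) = (0 4 7 14 18 13 8 5 2 11) = [4, 1, 11, 3, 7, 2, 6, 14, 5, 9, 10, 0, 12, 8, 18, 15, 16, 17, 13]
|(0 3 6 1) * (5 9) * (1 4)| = 10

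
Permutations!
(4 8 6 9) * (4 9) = [0, 1, 2, 3, 8, 5, 4, 7, 6, 9] = (9)(4 8 6)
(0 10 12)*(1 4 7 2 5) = [10, 4, 5, 3, 7, 1, 6, 2, 8, 9, 12, 11, 0] = (0 10 12)(1 4 7 2 5)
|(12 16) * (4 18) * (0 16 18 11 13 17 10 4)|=|(0 16 12 18)(4 11 13 17 10)|=20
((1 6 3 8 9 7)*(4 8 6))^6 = (1 4 8 9 7) = [0, 4, 2, 3, 8, 5, 6, 1, 9, 7]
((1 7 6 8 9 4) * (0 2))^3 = [2, 8, 0, 3, 6, 5, 4, 9, 1, 7] = (0 2)(1 8)(4 6)(7 9)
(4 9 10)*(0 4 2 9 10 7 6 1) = [4, 0, 9, 3, 10, 5, 1, 6, 8, 7, 2] = (0 4 10 2 9 7 6 1)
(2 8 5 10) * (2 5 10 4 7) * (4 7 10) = (2 8 4 10 5 7) = [0, 1, 8, 3, 10, 7, 6, 2, 4, 9, 5]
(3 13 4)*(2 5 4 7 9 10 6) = [0, 1, 5, 13, 3, 4, 2, 9, 8, 10, 6, 11, 12, 7] = (2 5 4 3 13 7 9 10 6)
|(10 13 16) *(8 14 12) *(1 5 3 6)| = |(1 5 3 6)(8 14 12)(10 13 16)| = 12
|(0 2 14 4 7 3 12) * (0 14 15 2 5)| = |(0 5)(2 15)(3 12 14 4 7)| = 10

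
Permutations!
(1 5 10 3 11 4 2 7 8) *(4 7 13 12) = [0, 5, 13, 11, 2, 10, 6, 8, 1, 9, 3, 7, 4, 12] = (1 5 10 3 11 7 8)(2 13 12 4)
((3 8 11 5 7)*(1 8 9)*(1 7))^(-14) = (1 11)(3 9 7)(5 8) = [0, 11, 2, 9, 4, 8, 6, 3, 5, 7, 10, 1]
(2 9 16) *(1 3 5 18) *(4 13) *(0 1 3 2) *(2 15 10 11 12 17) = [1, 15, 9, 5, 13, 18, 6, 7, 8, 16, 11, 12, 17, 4, 14, 10, 0, 2, 3] = (0 1 15 10 11 12 17 2 9 16)(3 5 18)(4 13)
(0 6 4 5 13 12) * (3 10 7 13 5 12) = (0 6 4 12)(3 10 7 13) = [6, 1, 2, 10, 12, 5, 4, 13, 8, 9, 7, 11, 0, 3]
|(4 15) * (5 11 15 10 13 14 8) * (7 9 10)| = 10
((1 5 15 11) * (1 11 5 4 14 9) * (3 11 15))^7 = (1 9 14 4)(3 5 15 11) = [0, 9, 2, 5, 1, 15, 6, 7, 8, 14, 10, 3, 12, 13, 4, 11]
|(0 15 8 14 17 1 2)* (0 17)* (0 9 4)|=|(0 15 8 14 9 4)(1 2 17)|=6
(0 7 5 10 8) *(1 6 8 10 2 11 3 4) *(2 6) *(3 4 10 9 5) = [7, 2, 11, 10, 1, 6, 8, 3, 0, 5, 9, 4] = (0 7 3 10 9 5 6 8)(1 2 11 4)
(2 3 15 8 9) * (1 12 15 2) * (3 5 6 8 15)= (15)(1 12 3 2 5 6 8 9)= [0, 12, 5, 2, 4, 6, 8, 7, 9, 1, 10, 11, 3, 13, 14, 15]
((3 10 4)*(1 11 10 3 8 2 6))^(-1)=(1 6 2 8 4 10 11)=[0, 6, 8, 3, 10, 5, 2, 7, 4, 9, 11, 1]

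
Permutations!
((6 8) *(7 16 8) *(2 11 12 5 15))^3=(2 5 11 15 12)(6 8 16 7)=[0, 1, 5, 3, 4, 11, 8, 6, 16, 9, 10, 15, 2, 13, 14, 12, 7]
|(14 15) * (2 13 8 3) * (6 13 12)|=6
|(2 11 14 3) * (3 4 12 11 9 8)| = 4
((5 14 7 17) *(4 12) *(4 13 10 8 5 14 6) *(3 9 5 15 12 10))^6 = [0, 1, 2, 8, 3, 12, 13, 7, 5, 15, 9, 11, 4, 10, 14, 6, 16, 17] = (17)(3 8 5 12 4)(6 13 10 9 15)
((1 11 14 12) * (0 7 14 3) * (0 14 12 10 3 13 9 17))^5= (0 13 12 17 11 7 9 1)(3 10 14)= [13, 0, 2, 10, 4, 5, 6, 9, 8, 1, 14, 7, 17, 12, 3, 15, 16, 11]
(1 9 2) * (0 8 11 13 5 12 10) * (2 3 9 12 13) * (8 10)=(0 10)(1 12 8 11 2)(3 9)(5 13)=[10, 12, 1, 9, 4, 13, 6, 7, 11, 3, 0, 2, 8, 5]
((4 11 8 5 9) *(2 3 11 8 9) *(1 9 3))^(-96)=[0, 1, 2, 3, 4, 5, 6, 7, 8, 9, 10, 11]=(11)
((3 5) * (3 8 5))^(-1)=(5 8)=[0, 1, 2, 3, 4, 8, 6, 7, 5]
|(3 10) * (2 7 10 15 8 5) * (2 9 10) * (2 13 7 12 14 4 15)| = 10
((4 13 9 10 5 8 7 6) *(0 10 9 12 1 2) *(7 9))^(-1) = (0 2 1 12 13 4 6 7 9 8 5 10) = [2, 12, 1, 3, 6, 10, 7, 9, 5, 8, 0, 11, 13, 4]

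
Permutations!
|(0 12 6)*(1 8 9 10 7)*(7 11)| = |(0 12 6)(1 8 9 10 11 7)| = 6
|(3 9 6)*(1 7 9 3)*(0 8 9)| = |(0 8 9 6 1 7)| = 6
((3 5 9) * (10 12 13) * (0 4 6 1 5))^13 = [3, 6, 2, 9, 0, 1, 4, 7, 8, 5, 12, 11, 13, 10] = (0 3 9 5 1 6 4)(10 12 13)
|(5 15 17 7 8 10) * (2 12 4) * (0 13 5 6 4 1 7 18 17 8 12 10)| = |(0 13 5 15 8)(1 7 12)(2 10 6 4)(17 18)| = 60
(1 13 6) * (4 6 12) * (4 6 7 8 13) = (1 4 7 8 13 12 6) = [0, 4, 2, 3, 7, 5, 1, 8, 13, 9, 10, 11, 6, 12]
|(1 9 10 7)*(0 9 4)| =|(0 9 10 7 1 4)| =6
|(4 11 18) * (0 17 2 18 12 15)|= 8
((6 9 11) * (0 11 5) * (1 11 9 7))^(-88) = (11)(0 5 9) = [5, 1, 2, 3, 4, 9, 6, 7, 8, 0, 10, 11]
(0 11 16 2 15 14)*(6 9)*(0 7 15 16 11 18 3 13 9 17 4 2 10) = (0 18 3 13 9 6 17 4 2 16 10)(7 15 14) = [18, 1, 16, 13, 2, 5, 17, 15, 8, 6, 0, 11, 12, 9, 7, 14, 10, 4, 3]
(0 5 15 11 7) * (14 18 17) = (0 5 15 11 7)(14 18 17) = [5, 1, 2, 3, 4, 15, 6, 0, 8, 9, 10, 7, 12, 13, 18, 11, 16, 14, 17]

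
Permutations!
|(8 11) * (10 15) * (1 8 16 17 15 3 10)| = |(1 8 11 16 17 15)(3 10)| = 6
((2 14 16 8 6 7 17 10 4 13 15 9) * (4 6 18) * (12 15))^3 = [0, 1, 8, 3, 15, 5, 10, 6, 13, 16, 17, 11, 2, 9, 18, 14, 4, 7, 12] = (2 8 13 9 16 4 15 14 18 12)(6 10 17 7)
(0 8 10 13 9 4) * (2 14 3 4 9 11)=[8, 1, 14, 4, 0, 5, 6, 7, 10, 9, 13, 2, 12, 11, 3]=(0 8 10 13 11 2 14 3 4)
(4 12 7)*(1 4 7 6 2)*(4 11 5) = (1 11 5 4 12 6 2) = [0, 11, 1, 3, 12, 4, 2, 7, 8, 9, 10, 5, 6]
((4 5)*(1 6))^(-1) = (1 6)(4 5) = [0, 6, 2, 3, 5, 4, 1]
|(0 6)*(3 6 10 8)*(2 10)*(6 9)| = 7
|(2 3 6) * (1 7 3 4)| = 6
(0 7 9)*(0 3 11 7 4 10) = (0 4 10)(3 11 7 9) = [4, 1, 2, 11, 10, 5, 6, 9, 8, 3, 0, 7]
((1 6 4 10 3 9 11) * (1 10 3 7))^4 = (1 9)(3 7)(4 10)(6 11) = [0, 9, 2, 7, 10, 5, 11, 3, 8, 1, 4, 6]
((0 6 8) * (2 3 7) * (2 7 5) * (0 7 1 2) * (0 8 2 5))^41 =[6, 5, 3, 0, 4, 8, 2, 1, 7] =(0 6 2 3)(1 5 8 7)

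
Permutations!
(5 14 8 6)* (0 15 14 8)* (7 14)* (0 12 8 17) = (0 15 7 14 12 8 6 5 17) = [15, 1, 2, 3, 4, 17, 5, 14, 6, 9, 10, 11, 8, 13, 12, 7, 16, 0]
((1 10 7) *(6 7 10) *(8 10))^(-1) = [0, 7, 2, 3, 4, 5, 1, 6, 10, 9, 8] = (1 7 6)(8 10)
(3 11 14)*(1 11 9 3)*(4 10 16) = (1 11 14)(3 9)(4 10 16) = [0, 11, 2, 9, 10, 5, 6, 7, 8, 3, 16, 14, 12, 13, 1, 15, 4]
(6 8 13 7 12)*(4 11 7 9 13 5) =(4 11 7 12 6 8 5)(9 13) =[0, 1, 2, 3, 11, 4, 8, 12, 5, 13, 10, 7, 6, 9]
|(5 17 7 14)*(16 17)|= |(5 16 17 7 14)|= 5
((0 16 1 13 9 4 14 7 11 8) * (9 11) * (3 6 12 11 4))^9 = (0 6 14 16 12 7 1 11 9 13 8 3 4) = [6, 11, 2, 4, 0, 5, 14, 1, 3, 13, 10, 9, 7, 8, 16, 15, 12]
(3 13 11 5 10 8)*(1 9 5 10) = (1 9 5)(3 13 11 10 8) = [0, 9, 2, 13, 4, 1, 6, 7, 3, 5, 8, 10, 12, 11]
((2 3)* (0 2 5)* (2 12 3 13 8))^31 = (0 5 3 12)(2 13 8) = [5, 1, 13, 12, 4, 3, 6, 7, 2, 9, 10, 11, 0, 8]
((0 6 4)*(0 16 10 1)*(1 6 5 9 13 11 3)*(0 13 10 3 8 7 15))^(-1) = (0 15 7 8 11 13 1 3 16 4 6 10 9 5) = [15, 3, 2, 16, 6, 0, 10, 8, 11, 5, 9, 13, 12, 1, 14, 7, 4]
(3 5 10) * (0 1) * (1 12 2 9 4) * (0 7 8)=[12, 7, 9, 5, 1, 10, 6, 8, 0, 4, 3, 11, 2]=(0 12 2 9 4 1 7 8)(3 5 10)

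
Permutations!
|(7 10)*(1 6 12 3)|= 4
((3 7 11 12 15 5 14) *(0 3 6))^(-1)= [6, 1, 2, 0, 4, 15, 14, 3, 8, 9, 10, 7, 11, 13, 5, 12]= (0 6 14 5 15 12 11 7 3)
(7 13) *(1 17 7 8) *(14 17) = [0, 14, 2, 3, 4, 5, 6, 13, 1, 9, 10, 11, 12, 8, 17, 15, 16, 7] = (1 14 17 7 13 8)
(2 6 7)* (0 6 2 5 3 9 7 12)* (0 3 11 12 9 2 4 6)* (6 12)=(2 4 12 3)(5 11 6 9 7)=[0, 1, 4, 2, 12, 11, 9, 5, 8, 7, 10, 6, 3]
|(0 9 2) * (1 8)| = 6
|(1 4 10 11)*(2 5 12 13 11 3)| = 9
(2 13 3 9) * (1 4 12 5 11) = (1 4 12 5 11)(2 13 3 9) = [0, 4, 13, 9, 12, 11, 6, 7, 8, 2, 10, 1, 5, 3]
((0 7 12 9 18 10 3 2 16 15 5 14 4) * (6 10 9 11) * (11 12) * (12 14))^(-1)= (0 4 14 12 5 15 16 2 3 10 6 11 7)(9 18)= [4, 1, 3, 10, 14, 15, 11, 0, 8, 18, 6, 7, 5, 13, 12, 16, 2, 17, 9]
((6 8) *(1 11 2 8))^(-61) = (1 6 8 2 11) = [0, 6, 11, 3, 4, 5, 8, 7, 2, 9, 10, 1]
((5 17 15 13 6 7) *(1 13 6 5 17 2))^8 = [0, 1, 2, 3, 4, 5, 6, 7, 8, 9, 10, 11, 12, 13, 14, 15, 16, 17] = (17)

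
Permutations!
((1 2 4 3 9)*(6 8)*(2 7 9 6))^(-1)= [0, 9, 8, 4, 2, 5, 3, 1, 6, 7]= (1 9 7)(2 8 6 3 4)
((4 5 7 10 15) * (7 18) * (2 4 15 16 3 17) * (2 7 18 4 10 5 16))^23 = (18)(2 10)(3 16 4 5 7 17) = [0, 1, 10, 16, 5, 7, 6, 17, 8, 9, 2, 11, 12, 13, 14, 15, 4, 3, 18]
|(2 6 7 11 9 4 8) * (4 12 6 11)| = 8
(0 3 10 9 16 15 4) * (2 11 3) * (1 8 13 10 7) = (0 2 11 3 7 1 8 13 10 9 16 15 4) = [2, 8, 11, 7, 0, 5, 6, 1, 13, 16, 9, 3, 12, 10, 14, 4, 15]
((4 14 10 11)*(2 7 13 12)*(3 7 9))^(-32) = (14)(2 13 3)(7 9 12) = [0, 1, 13, 2, 4, 5, 6, 9, 8, 12, 10, 11, 7, 3, 14]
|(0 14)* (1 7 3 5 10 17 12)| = |(0 14)(1 7 3 5 10 17 12)| = 14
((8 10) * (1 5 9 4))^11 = [0, 4, 2, 3, 9, 1, 6, 7, 10, 5, 8] = (1 4 9 5)(8 10)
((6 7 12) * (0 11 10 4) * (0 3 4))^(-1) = (0 10 11)(3 4)(6 12 7) = [10, 1, 2, 4, 3, 5, 12, 6, 8, 9, 11, 0, 7]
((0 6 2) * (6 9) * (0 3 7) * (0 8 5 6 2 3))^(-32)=[9, 1, 0, 5, 4, 7, 8, 6, 3, 2]=(0 9 2)(3 5 7 6 8)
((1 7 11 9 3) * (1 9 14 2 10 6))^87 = [0, 14, 1, 9, 4, 5, 11, 2, 8, 3, 7, 10, 12, 13, 6] = (1 14 6 11 10 7 2)(3 9)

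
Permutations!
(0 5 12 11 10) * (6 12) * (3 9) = (0 5 6 12 11 10)(3 9) = [5, 1, 2, 9, 4, 6, 12, 7, 8, 3, 0, 10, 11]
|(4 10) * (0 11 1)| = 6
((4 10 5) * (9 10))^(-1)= (4 5 10 9)= [0, 1, 2, 3, 5, 10, 6, 7, 8, 4, 9]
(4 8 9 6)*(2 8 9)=(2 8)(4 9 6)=[0, 1, 8, 3, 9, 5, 4, 7, 2, 6]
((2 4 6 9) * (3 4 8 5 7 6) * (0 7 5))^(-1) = (0 8 2 9 6 7)(3 4) = [8, 1, 9, 4, 3, 5, 7, 0, 2, 6]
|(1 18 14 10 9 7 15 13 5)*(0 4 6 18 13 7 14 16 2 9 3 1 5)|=12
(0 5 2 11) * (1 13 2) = (0 5 1 13 2 11) = [5, 13, 11, 3, 4, 1, 6, 7, 8, 9, 10, 0, 12, 2]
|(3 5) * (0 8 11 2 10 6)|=6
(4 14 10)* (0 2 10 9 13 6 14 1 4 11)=(0 2 10 11)(1 4)(6 14 9 13)=[2, 4, 10, 3, 1, 5, 14, 7, 8, 13, 11, 0, 12, 6, 9]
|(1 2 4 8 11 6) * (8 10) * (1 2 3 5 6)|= |(1 3 5 6 2 4 10 8 11)|= 9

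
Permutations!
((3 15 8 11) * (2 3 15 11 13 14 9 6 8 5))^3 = (2 15 3 5 11)(6 14 8 9 13) = [0, 1, 15, 5, 4, 11, 14, 7, 9, 13, 10, 2, 12, 6, 8, 3]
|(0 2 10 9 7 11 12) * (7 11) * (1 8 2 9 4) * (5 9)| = |(0 5 9 11 12)(1 8 2 10 4)| = 5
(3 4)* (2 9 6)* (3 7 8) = (2 9 6)(3 4 7 8) = [0, 1, 9, 4, 7, 5, 2, 8, 3, 6]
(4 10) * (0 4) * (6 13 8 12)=(0 4 10)(6 13 8 12)=[4, 1, 2, 3, 10, 5, 13, 7, 12, 9, 0, 11, 6, 8]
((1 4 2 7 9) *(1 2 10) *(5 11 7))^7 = (1 4 10)(2 11 9 5 7) = [0, 4, 11, 3, 10, 7, 6, 2, 8, 5, 1, 9]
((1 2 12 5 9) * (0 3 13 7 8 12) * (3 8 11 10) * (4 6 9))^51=(0 9 5)(1 4 8)(2 6 12)(3 13 7 11 10)=[9, 4, 6, 13, 8, 0, 12, 11, 1, 5, 3, 10, 2, 7]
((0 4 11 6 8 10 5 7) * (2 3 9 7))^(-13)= (0 9 2 10 6 4 7 3 5 8 11)= [9, 1, 10, 5, 7, 8, 4, 3, 11, 2, 6, 0]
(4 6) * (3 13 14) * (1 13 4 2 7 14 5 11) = [0, 13, 7, 4, 6, 11, 2, 14, 8, 9, 10, 1, 12, 5, 3] = (1 13 5 11)(2 7 14 3 4 6)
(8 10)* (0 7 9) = (0 7 9)(8 10) = [7, 1, 2, 3, 4, 5, 6, 9, 10, 0, 8]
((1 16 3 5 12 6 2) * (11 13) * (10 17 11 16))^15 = (1 13 12 10 16 6 17 3 2 11 5) = [0, 13, 11, 2, 4, 1, 17, 7, 8, 9, 16, 5, 10, 12, 14, 15, 6, 3]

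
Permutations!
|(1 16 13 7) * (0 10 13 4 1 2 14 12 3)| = 24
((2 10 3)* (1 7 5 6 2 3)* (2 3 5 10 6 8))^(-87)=(10)(2 5 6 8 3)=[0, 1, 5, 2, 4, 6, 8, 7, 3, 9, 10]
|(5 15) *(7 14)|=|(5 15)(7 14)|=2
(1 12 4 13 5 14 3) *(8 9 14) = (1 12 4 13 5 8 9 14 3) = [0, 12, 2, 1, 13, 8, 6, 7, 9, 14, 10, 11, 4, 5, 3]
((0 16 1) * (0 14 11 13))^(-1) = (0 13 11 14 1 16) = [13, 16, 2, 3, 4, 5, 6, 7, 8, 9, 10, 14, 12, 11, 1, 15, 0]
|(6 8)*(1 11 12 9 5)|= 10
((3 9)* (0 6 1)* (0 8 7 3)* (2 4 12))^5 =(0 3 8 6 9 7 1)(2 12 4) =[3, 0, 12, 8, 2, 5, 9, 1, 6, 7, 10, 11, 4]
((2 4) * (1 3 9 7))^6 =(1 9)(3 7) =[0, 9, 2, 7, 4, 5, 6, 3, 8, 1]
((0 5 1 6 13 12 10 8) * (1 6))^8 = (0 5 6 13 12 10 8) = [5, 1, 2, 3, 4, 6, 13, 7, 0, 9, 8, 11, 10, 12]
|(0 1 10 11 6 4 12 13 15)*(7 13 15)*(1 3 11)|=14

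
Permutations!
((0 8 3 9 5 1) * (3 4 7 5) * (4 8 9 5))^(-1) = (0 1 5 3 9)(4 7) = [1, 5, 2, 9, 7, 3, 6, 4, 8, 0]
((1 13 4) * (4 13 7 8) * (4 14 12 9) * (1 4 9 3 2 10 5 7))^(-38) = (2 5 8 12)(3 10 7 14) = [0, 1, 5, 10, 4, 8, 6, 14, 12, 9, 7, 11, 2, 13, 3]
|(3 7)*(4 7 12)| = 4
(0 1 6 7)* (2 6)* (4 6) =(0 1 2 4 6 7) =[1, 2, 4, 3, 6, 5, 7, 0]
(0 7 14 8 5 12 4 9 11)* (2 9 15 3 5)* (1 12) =[7, 12, 9, 5, 15, 1, 6, 14, 2, 11, 10, 0, 4, 13, 8, 3] =(0 7 14 8 2 9 11)(1 12 4 15 3 5)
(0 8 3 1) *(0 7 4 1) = [8, 7, 2, 0, 1, 5, 6, 4, 3] = (0 8 3)(1 7 4)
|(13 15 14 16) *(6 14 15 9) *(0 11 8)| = 15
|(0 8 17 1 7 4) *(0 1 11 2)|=15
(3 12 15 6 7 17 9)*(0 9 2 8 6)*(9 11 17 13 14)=[11, 1, 8, 12, 4, 5, 7, 13, 6, 3, 10, 17, 15, 14, 9, 0, 16, 2]=(0 11 17 2 8 6 7 13 14 9 3 12 15)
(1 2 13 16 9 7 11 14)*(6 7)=(1 2 13 16 9 6 7 11 14)=[0, 2, 13, 3, 4, 5, 7, 11, 8, 6, 10, 14, 12, 16, 1, 15, 9]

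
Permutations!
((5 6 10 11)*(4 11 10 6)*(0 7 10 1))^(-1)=(0 1 10 7)(4 5 11)=[1, 10, 2, 3, 5, 11, 6, 0, 8, 9, 7, 4]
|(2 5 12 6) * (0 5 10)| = |(0 5 12 6 2 10)| = 6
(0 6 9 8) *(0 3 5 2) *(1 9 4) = (0 6 4 1 9 8 3 5 2) = [6, 9, 0, 5, 1, 2, 4, 7, 3, 8]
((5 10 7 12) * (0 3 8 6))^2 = (0 8)(3 6)(5 7)(10 12) = [8, 1, 2, 6, 4, 7, 3, 5, 0, 9, 12, 11, 10]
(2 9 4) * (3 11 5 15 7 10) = (2 9 4)(3 11 5 15 7 10) = [0, 1, 9, 11, 2, 15, 6, 10, 8, 4, 3, 5, 12, 13, 14, 7]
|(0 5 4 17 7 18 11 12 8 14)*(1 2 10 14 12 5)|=30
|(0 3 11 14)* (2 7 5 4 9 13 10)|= 28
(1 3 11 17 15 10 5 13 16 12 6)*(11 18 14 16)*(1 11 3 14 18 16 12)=(18)(1 14 12 6 11 17 15 10 5 13 3 16)=[0, 14, 2, 16, 4, 13, 11, 7, 8, 9, 5, 17, 6, 3, 12, 10, 1, 15, 18]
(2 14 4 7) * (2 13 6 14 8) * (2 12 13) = [0, 1, 8, 3, 7, 5, 14, 2, 12, 9, 10, 11, 13, 6, 4] = (2 8 12 13 6 14 4 7)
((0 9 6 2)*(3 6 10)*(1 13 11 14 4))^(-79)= (0 2 6 3 10 9)(1 13 11 14 4)= [2, 13, 6, 10, 1, 5, 3, 7, 8, 0, 9, 14, 12, 11, 4]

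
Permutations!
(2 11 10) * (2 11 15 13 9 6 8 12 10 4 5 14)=(2 15 13 9 6 8 12 10 11 4 5 14)=[0, 1, 15, 3, 5, 14, 8, 7, 12, 6, 11, 4, 10, 9, 2, 13]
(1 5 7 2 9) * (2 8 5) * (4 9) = (1 2 4 9)(5 7 8) = [0, 2, 4, 3, 9, 7, 6, 8, 5, 1]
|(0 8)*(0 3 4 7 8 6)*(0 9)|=|(0 6 9)(3 4 7 8)|=12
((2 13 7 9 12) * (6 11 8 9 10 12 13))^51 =(2 7 8)(6 10 9)(11 12 13) =[0, 1, 7, 3, 4, 5, 10, 8, 2, 6, 9, 12, 13, 11]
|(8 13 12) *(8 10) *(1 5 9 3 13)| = 8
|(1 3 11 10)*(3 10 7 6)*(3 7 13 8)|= 4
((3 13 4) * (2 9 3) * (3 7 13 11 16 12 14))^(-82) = [0, 1, 13, 12, 7, 5, 6, 2, 8, 4, 10, 14, 11, 9, 16, 15, 3] = (2 13 9 4 7)(3 12 11 14 16)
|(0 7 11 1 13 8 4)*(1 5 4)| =15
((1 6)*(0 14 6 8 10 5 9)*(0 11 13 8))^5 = (0 14 6 1)(5 10 8 13 11 9) = [14, 0, 2, 3, 4, 10, 1, 7, 13, 5, 8, 9, 12, 11, 6]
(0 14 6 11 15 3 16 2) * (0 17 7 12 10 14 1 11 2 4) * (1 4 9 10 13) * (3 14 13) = (0 4)(1 11 15 14 6 2 17 7 12 3 16 9 10 13) = [4, 11, 17, 16, 0, 5, 2, 12, 8, 10, 13, 15, 3, 1, 6, 14, 9, 7]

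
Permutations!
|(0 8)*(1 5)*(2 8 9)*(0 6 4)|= |(0 9 2 8 6 4)(1 5)|= 6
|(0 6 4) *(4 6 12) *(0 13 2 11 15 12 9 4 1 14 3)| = |(0 9 4 13 2 11 15 12 1 14 3)| = 11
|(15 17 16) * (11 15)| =|(11 15 17 16)| =4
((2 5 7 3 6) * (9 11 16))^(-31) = (2 6 3 7 5)(9 16 11) = [0, 1, 6, 7, 4, 2, 3, 5, 8, 16, 10, 9, 12, 13, 14, 15, 11]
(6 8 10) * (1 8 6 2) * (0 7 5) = (0 7 5)(1 8 10 2) = [7, 8, 1, 3, 4, 0, 6, 5, 10, 9, 2]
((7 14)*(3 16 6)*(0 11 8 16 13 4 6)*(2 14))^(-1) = (0 16 8 11)(2 7 14)(3 6 4 13) = [16, 1, 7, 6, 13, 5, 4, 14, 11, 9, 10, 0, 12, 3, 2, 15, 8]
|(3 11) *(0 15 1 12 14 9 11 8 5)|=10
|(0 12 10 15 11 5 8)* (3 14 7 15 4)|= |(0 12 10 4 3 14 7 15 11 5 8)|= 11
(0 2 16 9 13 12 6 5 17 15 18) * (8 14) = (0 2 16 9 13 12 6 5 17 15 18)(8 14) = [2, 1, 16, 3, 4, 17, 5, 7, 14, 13, 10, 11, 6, 12, 8, 18, 9, 15, 0]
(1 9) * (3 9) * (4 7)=(1 3 9)(4 7)=[0, 3, 2, 9, 7, 5, 6, 4, 8, 1]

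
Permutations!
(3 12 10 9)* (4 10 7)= (3 12 7 4 10 9)= [0, 1, 2, 12, 10, 5, 6, 4, 8, 3, 9, 11, 7]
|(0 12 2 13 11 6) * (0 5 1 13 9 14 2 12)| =|(1 13 11 6 5)(2 9 14)| =15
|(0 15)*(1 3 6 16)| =|(0 15)(1 3 6 16)| =4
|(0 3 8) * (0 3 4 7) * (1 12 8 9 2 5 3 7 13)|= 28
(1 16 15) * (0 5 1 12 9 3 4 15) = (0 5 1 16)(3 4 15 12 9) = [5, 16, 2, 4, 15, 1, 6, 7, 8, 3, 10, 11, 9, 13, 14, 12, 0]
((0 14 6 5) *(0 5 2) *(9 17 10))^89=(0 14 6 2)(9 10 17)=[14, 1, 0, 3, 4, 5, 2, 7, 8, 10, 17, 11, 12, 13, 6, 15, 16, 9]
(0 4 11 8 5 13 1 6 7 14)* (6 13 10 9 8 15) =(0 4 11 15 6 7 14)(1 13)(5 10 9 8) =[4, 13, 2, 3, 11, 10, 7, 14, 5, 8, 9, 15, 12, 1, 0, 6]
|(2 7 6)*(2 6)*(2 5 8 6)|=5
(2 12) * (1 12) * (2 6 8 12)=[0, 2, 1, 3, 4, 5, 8, 7, 12, 9, 10, 11, 6]=(1 2)(6 8 12)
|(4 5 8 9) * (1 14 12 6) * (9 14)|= 8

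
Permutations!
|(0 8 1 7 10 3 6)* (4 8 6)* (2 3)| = |(0 6)(1 7 10 2 3 4 8)| = 14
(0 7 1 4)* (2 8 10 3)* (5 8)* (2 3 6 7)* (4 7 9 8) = [2, 7, 5, 3, 0, 4, 9, 1, 10, 8, 6] = (0 2 5 4)(1 7)(6 9 8 10)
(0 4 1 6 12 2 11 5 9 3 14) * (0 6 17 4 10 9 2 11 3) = [10, 17, 3, 14, 1, 2, 12, 7, 8, 0, 9, 5, 11, 13, 6, 15, 16, 4] = (0 10 9)(1 17 4)(2 3 14 6 12 11 5)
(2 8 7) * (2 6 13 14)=(2 8 7 6 13 14)=[0, 1, 8, 3, 4, 5, 13, 6, 7, 9, 10, 11, 12, 14, 2]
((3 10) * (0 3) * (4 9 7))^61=[3, 1, 2, 10, 9, 5, 6, 4, 8, 7, 0]=(0 3 10)(4 9 7)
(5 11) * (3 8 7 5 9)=(3 8 7 5 11 9)=[0, 1, 2, 8, 4, 11, 6, 5, 7, 3, 10, 9]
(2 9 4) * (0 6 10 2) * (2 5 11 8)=(0 6 10 5 11 8 2 9 4)=[6, 1, 9, 3, 0, 11, 10, 7, 2, 4, 5, 8]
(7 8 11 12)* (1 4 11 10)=[0, 4, 2, 3, 11, 5, 6, 8, 10, 9, 1, 12, 7]=(1 4 11 12 7 8 10)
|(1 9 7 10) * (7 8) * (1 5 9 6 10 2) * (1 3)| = 9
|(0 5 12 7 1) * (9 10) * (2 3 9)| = |(0 5 12 7 1)(2 3 9 10)| = 20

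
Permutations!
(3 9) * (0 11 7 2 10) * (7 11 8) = (11)(0 8 7 2 10)(3 9) = [8, 1, 10, 9, 4, 5, 6, 2, 7, 3, 0, 11]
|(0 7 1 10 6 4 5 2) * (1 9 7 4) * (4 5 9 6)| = |(0 5 2)(1 10 4 9 7 6)| = 6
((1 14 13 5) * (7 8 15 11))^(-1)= [0, 5, 2, 3, 4, 13, 6, 11, 7, 9, 10, 15, 12, 14, 1, 8]= (1 5 13 14)(7 11 15 8)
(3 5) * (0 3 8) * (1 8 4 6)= (0 3 5 4 6 1 8)= [3, 8, 2, 5, 6, 4, 1, 7, 0]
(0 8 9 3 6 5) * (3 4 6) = (0 8 9 4 6 5) = [8, 1, 2, 3, 6, 0, 5, 7, 9, 4]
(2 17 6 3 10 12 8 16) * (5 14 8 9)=[0, 1, 17, 10, 4, 14, 3, 7, 16, 5, 12, 11, 9, 13, 8, 15, 2, 6]=(2 17 6 3 10 12 9 5 14 8 16)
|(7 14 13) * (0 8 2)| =|(0 8 2)(7 14 13)| =3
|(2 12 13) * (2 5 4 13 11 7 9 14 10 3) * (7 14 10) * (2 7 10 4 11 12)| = 9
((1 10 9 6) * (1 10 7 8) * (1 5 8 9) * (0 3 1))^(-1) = [10, 3, 2, 0, 4, 8, 9, 1, 5, 7, 6] = (0 10 6 9 7 1 3)(5 8)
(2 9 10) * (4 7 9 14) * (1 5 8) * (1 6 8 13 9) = (1 5 13 9 10 2 14 4 7)(6 8) = [0, 5, 14, 3, 7, 13, 8, 1, 6, 10, 2, 11, 12, 9, 4]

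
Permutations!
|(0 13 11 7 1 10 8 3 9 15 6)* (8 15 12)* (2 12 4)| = 24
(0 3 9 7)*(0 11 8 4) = (0 3 9 7 11 8 4) = [3, 1, 2, 9, 0, 5, 6, 11, 4, 7, 10, 8]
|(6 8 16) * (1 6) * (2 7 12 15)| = 4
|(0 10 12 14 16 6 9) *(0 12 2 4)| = |(0 10 2 4)(6 9 12 14 16)| = 20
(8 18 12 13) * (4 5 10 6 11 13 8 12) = [0, 1, 2, 3, 5, 10, 11, 7, 18, 9, 6, 13, 8, 12, 14, 15, 16, 17, 4] = (4 5 10 6 11 13 12 8 18)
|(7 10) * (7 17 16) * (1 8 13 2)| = |(1 8 13 2)(7 10 17 16)| = 4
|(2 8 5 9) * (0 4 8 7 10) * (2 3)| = 9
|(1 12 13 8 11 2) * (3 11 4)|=8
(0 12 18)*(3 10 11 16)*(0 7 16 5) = (0 12 18 7 16 3 10 11 5) = [12, 1, 2, 10, 4, 0, 6, 16, 8, 9, 11, 5, 18, 13, 14, 15, 3, 17, 7]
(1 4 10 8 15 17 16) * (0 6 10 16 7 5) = (0 6 10 8 15 17 7 5)(1 4 16) = [6, 4, 2, 3, 16, 0, 10, 5, 15, 9, 8, 11, 12, 13, 14, 17, 1, 7]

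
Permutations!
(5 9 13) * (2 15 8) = (2 15 8)(5 9 13) = [0, 1, 15, 3, 4, 9, 6, 7, 2, 13, 10, 11, 12, 5, 14, 8]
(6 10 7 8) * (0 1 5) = [1, 5, 2, 3, 4, 0, 10, 8, 6, 9, 7] = (0 1 5)(6 10 7 8)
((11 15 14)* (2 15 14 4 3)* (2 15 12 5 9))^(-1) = (2 9 5 12)(3 4 15)(11 14) = [0, 1, 9, 4, 15, 12, 6, 7, 8, 5, 10, 14, 2, 13, 11, 3]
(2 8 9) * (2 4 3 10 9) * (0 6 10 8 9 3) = (0 6 10 3 8 2 9 4) = [6, 1, 9, 8, 0, 5, 10, 7, 2, 4, 3]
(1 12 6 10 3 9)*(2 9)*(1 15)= (1 12 6 10 3 2 9 15)= [0, 12, 9, 2, 4, 5, 10, 7, 8, 15, 3, 11, 6, 13, 14, 1]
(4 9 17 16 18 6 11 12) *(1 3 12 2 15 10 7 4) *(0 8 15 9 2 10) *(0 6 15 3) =(0 8 3 12 1)(2 9 17 16 18 15 6 11 10 7 4) =[8, 0, 9, 12, 2, 5, 11, 4, 3, 17, 7, 10, 1, 13, 14, 6, 18, 16, 15]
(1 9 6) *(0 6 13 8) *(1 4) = [6, 9, 2, 3, 1, 5, 4, 7, 0, 13, 10, 11, 12, 8] = (0 6 4 1 9 13 8)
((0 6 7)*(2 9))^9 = (2 9) = [0, 1, 9, 3, 4, 5, 6, 7, 8, 2]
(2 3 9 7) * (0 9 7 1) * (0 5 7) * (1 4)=(0 9 4 1 5 7 2 3)=[9, 5, 3, 0, 1, 7, 6, 2, 8, 4]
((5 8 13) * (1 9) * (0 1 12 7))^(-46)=(0 7 12 9 1)(5 13 8)=[7, 0, 2, 3, 4, 13, 6, 12, 5, 1, 10, 11, 9, 8]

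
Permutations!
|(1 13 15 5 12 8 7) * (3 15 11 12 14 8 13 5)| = |(1 5 14 8 7)(3 15)(11 12 13)| = 30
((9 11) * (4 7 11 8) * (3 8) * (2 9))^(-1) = (2 11 7 4 8 3 9) = [0, 1, 11, 9, 8, 5, 6, 4, 3, 2, 10, 7]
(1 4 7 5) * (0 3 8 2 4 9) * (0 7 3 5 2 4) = [5, 9, 0, 8, 3, 1, 6, 2, 4, 7] = (0 5 1 9 7 2)(3 8 4)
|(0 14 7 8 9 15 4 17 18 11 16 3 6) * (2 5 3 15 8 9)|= |(0 14 7 9 8 2 5 3 6)(4 17 18 11 16 15)|= 18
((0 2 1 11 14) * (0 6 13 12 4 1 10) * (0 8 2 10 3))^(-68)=(0 8 3 10 2)(1 14 13 4 11 6 12)=[8, 14, 0, 10, 11, 5, 12, 7, 3, 9, 2, 6, 1, 4, 13]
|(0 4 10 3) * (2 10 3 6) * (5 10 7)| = |(0 4 3)(2 7 5 10 6)| = 15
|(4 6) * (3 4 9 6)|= |(3 4)(6 9)|= 2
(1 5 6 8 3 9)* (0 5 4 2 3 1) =(0 5 6 8 1 4 2 3 9) =[5, 4, 3, 9, 2, 6, 8, 7, 1, 0]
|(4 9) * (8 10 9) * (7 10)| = |(4 8 7 10 9)| = 5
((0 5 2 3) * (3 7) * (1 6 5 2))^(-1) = [3, 5, 0, 7, 4, 6, 1, 2] = (0 3 7 2)(1 5 6)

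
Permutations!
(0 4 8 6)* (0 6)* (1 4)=(0 1 4 8)=[1, 4, 2, 3, 8, 5, 6, 7, 0]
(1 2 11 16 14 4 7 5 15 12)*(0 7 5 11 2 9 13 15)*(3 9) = (0 7 11 16 14 4 5)(1 3 9 13 15 12) = [7, 3, 2, 9, 5, 0, 6, 11, 8, 13, 10, 16, 1, 15, 4, 12, 14]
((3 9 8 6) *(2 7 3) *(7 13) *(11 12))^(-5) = (2 7 9 6 13 3 8)(11 12) = [0, 1, 7, 8, 4, 5, 13, 9, 2, 6, 10, 12, 11, 3]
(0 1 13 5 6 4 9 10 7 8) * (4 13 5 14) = (0 1 5 6 13 14 4 9 10 7 8) = [1, 5, 2, 3, 9, 6, 13, 8, 0, 10, 7, 11, 12, 14, 4]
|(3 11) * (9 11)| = |(3 9 11)| = 3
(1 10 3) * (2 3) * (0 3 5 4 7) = [3, 10, 5, 1, 7, 4, 6, 0, 8, 9, 2] = (0 3 1 10 2 5 4 7)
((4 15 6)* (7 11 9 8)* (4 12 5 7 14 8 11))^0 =(15) =[0, 1, 2, 3, 4, 5, 6, 7, 8, 9, 10, 11, 12, 13, 14, 15]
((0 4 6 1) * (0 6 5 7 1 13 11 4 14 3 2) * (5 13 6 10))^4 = (14)(4 13 11) = [0, 1, 2, 3, 13, 5, 6, 7, 8, 9, 10, 4, 12, 11, 14]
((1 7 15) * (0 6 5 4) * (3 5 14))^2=(0 14 5)(1 15 7)(3 4 6)=[14, 15, 2, 4, 6, 0, 3, 1, 8, 9, 10, 11, 12, 13, 5, 7]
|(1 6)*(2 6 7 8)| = |(1 7 8 2 6)| = 5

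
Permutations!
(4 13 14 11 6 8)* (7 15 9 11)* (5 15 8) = [0, 1, 2, 3, 13, 15, 5, 8, 4, 11, 10, 6, 12, 14, 7, 9] = (4 13 14 7 8)(5 15 9 11 6)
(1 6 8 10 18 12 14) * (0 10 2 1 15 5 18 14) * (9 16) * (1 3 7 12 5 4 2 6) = [10, 1, 3, 7, 2, 18, 8, 12, 6, 16, 14, 11, 0, 13, 15, 4, 9, 17, 5] = (0 10 14 15 4 2 3 7 12)(5 18)(6 8)(9 16)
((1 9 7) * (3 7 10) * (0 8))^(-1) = (0 8)(1 7 3 10 9) = [8, 7, 2, 10, 4, 5, 6, 3, 0, 1, 9]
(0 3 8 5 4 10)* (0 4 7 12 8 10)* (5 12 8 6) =[3, 1, 2, 10, 0, 7, 5, 8, 12, 9, 4, 11, 6] =(0 3 10 4)(5 7 8 12 6)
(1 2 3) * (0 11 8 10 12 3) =(0 11 8 10 12 3 1 2) =[11, 2, 0, 1, 4, 5, 6, 7, 10, 9, 12, 8, 3]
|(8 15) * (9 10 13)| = 6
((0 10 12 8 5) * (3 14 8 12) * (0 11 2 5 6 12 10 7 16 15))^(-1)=(0 15 16 7)(2 11 5)(3 10 12 6 8 14)=[15, 1, 11, 10, 4, 2, 8, 0, 14, 9, 12, 5, 6, 13, 3, 16, 7]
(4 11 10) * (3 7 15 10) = (3 7 15 10 4 11) = [0, 1, 2, 7, 11, 5, 6, 15, 8, 9, 4, 3, 12, 13, 14, 10]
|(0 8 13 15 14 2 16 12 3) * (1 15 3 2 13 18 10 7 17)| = 33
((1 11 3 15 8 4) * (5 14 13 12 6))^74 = [0, 3, 2, 8, 11, 6, 12, 7, 1, 9, 10, 15, 13, 14, 5, 4] = (1 3 8)(4 11 15)(5 6 12 13 14)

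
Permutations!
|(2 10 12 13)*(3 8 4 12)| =7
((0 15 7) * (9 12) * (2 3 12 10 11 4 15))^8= (0 15 11 9 3)(2 7 4 10 12)= [15, 1, 7, 0, 10, 5, 6, 4, 8, 3, 12, 9, 2, 13, 14, 11]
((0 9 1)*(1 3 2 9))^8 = [0, 1, 3, 9, 4, 5, 6, 7, 8, 2] = (2 3 9)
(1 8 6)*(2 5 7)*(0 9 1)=(0 9 1 8 6)(2 5 7)=[9, 8, 5, 3, 4, 7, 0, 2, 6, 1]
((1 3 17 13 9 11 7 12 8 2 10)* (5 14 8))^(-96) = [0, 5, 7, 14, 4, 13, 6, 3, 11, 10, 12, 1, 17, 2, 9, 15, 16, 8] = (1 5 13 2 7 3 14 9 10 12 17 8 11)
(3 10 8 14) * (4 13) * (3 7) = (3 10 8 14 7)(4 13) = [0, 1, 2, 10, 13, 5, 6, 3, 14, 9, 8, 11, 12, 4, 7]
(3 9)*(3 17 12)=(3 9 17 12)=[0, 1, 2, 9, 4, 5, 6, 7, 8, 17, 10, 11, 3, 13, 14, 15, 16, 12]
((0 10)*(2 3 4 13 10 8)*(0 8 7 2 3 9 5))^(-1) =(0 5 9 2 7)(3 8 10 13 4) =[5, 1, 7, 8, 3, 9, 6, 0, 10, 2, 13, 11, 12, 4]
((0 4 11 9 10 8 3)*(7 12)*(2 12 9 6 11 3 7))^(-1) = (0 3 4)(2 12)(6 11)(7 8 10 9) = [3, 1, 12, 4, 0, 5, 11, 8, 10, 7, 9, 6, 2]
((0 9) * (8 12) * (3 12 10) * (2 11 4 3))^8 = (2 11 4 3 12 8 10) = [0, 1, 11, 12, 3, 5, 6, 7, 10, 9, 2, 4, 8]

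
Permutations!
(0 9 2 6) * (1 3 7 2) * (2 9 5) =(0 5 2 6)(1 3 7 9) =[5, 3, 6, 7, 4, 2, 0, 9, 8, 1]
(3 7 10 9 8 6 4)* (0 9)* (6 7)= (0 9 8 7 10)(3 6 4)= [9, 1, 2, 6, 3, 5, 4, 10, 7, 8, 0]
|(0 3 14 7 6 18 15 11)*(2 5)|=8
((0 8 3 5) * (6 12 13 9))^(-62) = (0 3)(5 8)(6 13)(9 12) = [3, 1, 2, 0, 4, 8, 13, 7, 5, 12, 10, 11, 9, 6]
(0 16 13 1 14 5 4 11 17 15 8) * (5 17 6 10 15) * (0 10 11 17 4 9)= (0 16 13 1 14 4 17 5 9)(6 11)(8 10 15)= [16, 14, 2, 3, 17, 9, 11, 7, 10, 0, 15, 6, 12, 1, 4, 8, 13, 5]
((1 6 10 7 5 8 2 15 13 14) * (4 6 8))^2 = (1 2 13)(4 10 5 6 7)(8 15 14) = [0, 2, 13, 3, 10, 6, 7, 4, 15, 9, 5, 11, 12, 1, 8, 14]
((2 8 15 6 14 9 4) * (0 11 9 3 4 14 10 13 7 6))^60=[2, 1, 14, 11, 9, 5, 6, 7, 3, 15, 10, 8, 12, 13, 0, 4]=(0 2 14)(3 11 8)(4 9 15)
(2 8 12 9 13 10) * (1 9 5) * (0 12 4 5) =[12, 9, 8, 3, 5, 1, 6, 7, 4, 13, 2, 11, 0, 10] =(0 12)(1 9 13 10 2 8 4 5)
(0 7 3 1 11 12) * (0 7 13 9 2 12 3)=(0 13 9 2 12 7)(1 11 3)=[13, 11, 12, 1, 4, 5, 6, 0, 8, 2, 10, 3, 7, 9]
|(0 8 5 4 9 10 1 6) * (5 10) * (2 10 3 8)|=30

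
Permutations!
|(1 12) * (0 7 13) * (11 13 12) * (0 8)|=7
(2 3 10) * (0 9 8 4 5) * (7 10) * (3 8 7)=[9, 1, 8, 3, 5, 0, 6, 10, 4, 7, 2]=(0 9 7 10 2 8 4 5)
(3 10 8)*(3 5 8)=(3 10)(5 8)=[0, 1, 2, 10, 4, 8, 6, 7, 5, 9, 3]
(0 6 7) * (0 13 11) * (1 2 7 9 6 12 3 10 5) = [12, 2, 7, 10, 4, 1, 9, 13, 8, 6, 5, 0, 3, 11] = (0 12 3 10 5 1 2 7 13 11)(6 9)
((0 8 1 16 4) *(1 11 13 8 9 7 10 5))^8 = (16)(8 13 11) = [0, 1, 2, 3, 4, 5, 6, 7, 13, 9, 10, 8, 12, 11, 14, 15, 16]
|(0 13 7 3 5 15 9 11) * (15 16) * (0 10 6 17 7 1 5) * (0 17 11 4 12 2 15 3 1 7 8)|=|(0 13 7 1 5 16 3 17 8)(2 15 9 4 12)(6 11 10)|=45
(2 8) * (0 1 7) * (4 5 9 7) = (0 1 4 5 9 7)(2 8) = [1, 4, 8, 3, 5, 9, 6, 0, 2, 7]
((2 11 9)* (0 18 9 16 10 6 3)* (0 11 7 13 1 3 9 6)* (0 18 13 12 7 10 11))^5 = (18)(0 13 1 3)(7 12)(11 16) = [13, 3, 2, 0, 4, 5, 6, 12, 8, 9, 10, 16, 7, 1, 14, 15, 11, 17, 18]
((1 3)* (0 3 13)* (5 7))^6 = (0 1)(3 13) = [1, 0, 2, 13, 4, 5, 6, 7, 8, 9, 10, 11, 12, 3]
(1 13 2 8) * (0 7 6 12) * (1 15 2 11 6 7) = (0 1 13 11 6 12)(2 8 15) = [1, 13, 8, 3, 4, 5, 12, 7, 15, 9, 10, 6, 0, 11, 14, 2]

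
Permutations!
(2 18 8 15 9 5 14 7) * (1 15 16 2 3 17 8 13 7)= (1 15 9 5 14)(2 18 13 7 3 17 8 16)= [0, 15, 18, 17, 4, 14, 6, 3, 16, 5, 10, 11, 12, 7, 1, 9, 2, 8, 13]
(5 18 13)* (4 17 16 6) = (4 17 16 6)(5 18 13) = [0, 1, 2, 3, 17, 18, 4, 7, 8, 9, 10, 11, 12, 5, 14, 15, 6, 16, 13]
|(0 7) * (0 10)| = |(0 7 10)| = 3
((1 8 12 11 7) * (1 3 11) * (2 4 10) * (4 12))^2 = (1 4 2)(3 7 11)(8 10 12) = [0, 4, 1, 7, 2, 5, 6, 11, 10, 9, 12, 3, 8]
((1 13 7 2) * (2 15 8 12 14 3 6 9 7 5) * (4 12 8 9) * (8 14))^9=[0, 13, 1, 12, 14, 2, 8, 7, 6, 9, 10, 11, 3, 5, 4, 15]=(15)(1 13 5 2)(3 12)(4 14)(6 8)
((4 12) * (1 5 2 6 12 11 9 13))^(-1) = (1 13 9 11 4 12 6 2 5) = [0, 13, 5, 3, 12, 1, 2, 7, 8, 11, 10, 4, 6, 9]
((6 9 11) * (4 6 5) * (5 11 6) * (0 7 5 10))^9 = (11)(0 10 4 5 7)(6 9) = [10, 1, 2, 3, 5, 7, 9, 0, 8, 6, 4, 11]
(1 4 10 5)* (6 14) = (1 4 10 5)(6 14) = [0, 4, 2, 3, 10, 1, 14, 7, 8, 9, 5, 11, 12, 13, 6]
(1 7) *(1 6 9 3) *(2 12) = (1 7 6 9 3)(2 12) = [0, 7, 12, 1, 4, 5, 9, 6, 8, 3, 10, 11, 2]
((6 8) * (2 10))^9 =(2 10)(6 8) =[0, 1, 10, 3, 4, 5, 8, 7, 6, 9, 2]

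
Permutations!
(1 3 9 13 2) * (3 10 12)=(1 10 12 3 9 13 2)=[0, 10, 1, 9, 4, 5, 6, 7, 8, 13, 12, 11, 3, 2]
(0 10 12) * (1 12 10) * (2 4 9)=[1, 12, 4, 3, 9, 5, 6, 7, 8, 2, 10, 11, 0]=(0 1 12)(2 4 9)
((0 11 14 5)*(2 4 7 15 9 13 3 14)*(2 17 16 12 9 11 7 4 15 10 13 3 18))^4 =(0 18 17 3 7 2 16 14 10 15 12 5 13 11 9) =[18, 1, 16, 7, 4, 13, 6, 2, 8, 0, 15, 9, 5, 11, 10, 12, 14, 3, 17]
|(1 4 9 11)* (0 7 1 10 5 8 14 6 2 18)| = |(0 7 1 4 9 11 10 5 8 14 6 2 18)| = 13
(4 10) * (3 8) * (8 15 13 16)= [0, 1, 2, 15, 10, 5, 6, 7, 3, 9, 4, 11, 12, 16, 14, 13, 8]= (3 15 13 16 8)(4 10)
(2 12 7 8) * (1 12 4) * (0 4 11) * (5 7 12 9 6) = (12)(0 4 1 9 6 5 7 8 2 11) = [4, 9, 11, 3, 1, 7, 5, 8, 2, 6, 10, 0, 12]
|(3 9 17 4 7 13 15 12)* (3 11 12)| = 14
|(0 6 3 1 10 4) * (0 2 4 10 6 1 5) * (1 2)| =|(10)(0 2 4 1 6 3 5)| =7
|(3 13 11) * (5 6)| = 6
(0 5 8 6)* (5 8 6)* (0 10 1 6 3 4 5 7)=[8, 6, 2, 4, 5, 3, 10, 0, 7, 9, 1]=(0 8 7)(1 6 10)(3 4 5)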